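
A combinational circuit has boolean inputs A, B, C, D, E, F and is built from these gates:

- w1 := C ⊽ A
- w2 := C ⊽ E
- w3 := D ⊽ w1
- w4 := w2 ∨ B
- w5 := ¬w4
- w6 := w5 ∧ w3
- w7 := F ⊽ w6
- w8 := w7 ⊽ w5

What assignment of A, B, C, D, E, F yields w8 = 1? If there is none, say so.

Check with A=1 B=1 C=1 D=1 E=0 F=1:
w1 = C ⊽ A = 1 ⊽ 1 = 0
w2 = C ⊽ E = 1 ⊽ 0 = 0
w3 = D ⊽ w1 = 1 ⊽ 0 = 0
w4 = w2 ∨ B = 0 ∨ 1 = 1
w5 = ¬w4 = ¬1 = 0
w6 = w5 ∧ w3 = 0 ∧ 0 = 0
w7 = F ⊽ w6 = 1 ⊽ 0 = 0
w8 = w7 ⊽ w5 = 0 ⊽ 0 = 1
So w8 = 1 as required.

A=1 B=1 C=1 D=1 E=0 F=1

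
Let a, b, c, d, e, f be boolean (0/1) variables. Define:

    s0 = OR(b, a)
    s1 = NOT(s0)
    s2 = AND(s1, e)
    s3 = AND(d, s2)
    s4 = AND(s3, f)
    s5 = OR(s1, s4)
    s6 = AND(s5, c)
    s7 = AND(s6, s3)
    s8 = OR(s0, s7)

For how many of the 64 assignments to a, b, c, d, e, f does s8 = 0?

14

s8 = OR(s0, s7) must be 0, so both s0 = 0 and s7 = 0.
s0 = OR(b, a) must be 0, so both b = 0 and a = 0.
Enumerating the 64 input combinations, 14 give s8 = 0 and 50 give s8 = 1.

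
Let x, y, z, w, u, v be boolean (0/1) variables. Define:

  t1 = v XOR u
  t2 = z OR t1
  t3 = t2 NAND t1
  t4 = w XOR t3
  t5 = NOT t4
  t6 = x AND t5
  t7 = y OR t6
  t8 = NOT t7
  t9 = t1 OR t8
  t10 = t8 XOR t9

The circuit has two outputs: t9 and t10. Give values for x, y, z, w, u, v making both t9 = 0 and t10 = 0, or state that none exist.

x=1 y=1 z=1 w=1 u=0 v=0

Check with x=1 y=1 z=1 w=1 u=0 v=0:
t1 = v XOR u = 0 XOR 0 = 0
t2 = z OR t1 = 1 OR 0 = 1
t3 = t2 NAND t1 = 1 NAND 0 = 1
t4 = w XOR t3 = 1 XOR 1 = 0
t5 = NOT t4 = NOT 0 = 1
t6 = x AND t5 = 1 AND 1 = 1
t7 = y OR t6 = 1 OR 1 = 1
t8 = NOT t7 = NOT 1 = 0
t9 = t1 OR t8 = 0 OR 0 = 0
t10 = t8 XOR t9 = 0 XOR 0 = 0
So t9 = 0 and t10 = 0.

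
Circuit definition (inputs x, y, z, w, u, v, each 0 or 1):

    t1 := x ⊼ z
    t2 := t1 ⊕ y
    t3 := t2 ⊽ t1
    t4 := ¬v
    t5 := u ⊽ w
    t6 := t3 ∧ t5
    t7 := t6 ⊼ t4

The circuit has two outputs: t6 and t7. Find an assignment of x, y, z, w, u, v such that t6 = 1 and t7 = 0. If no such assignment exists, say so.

Check with x=1, y=0, z=1, w=0, u=0, v=0:
t1 = x ⊼ z = 1 ⊼ 1 = 0
t2 = t1 ⊕ y = 0 ⊕ 0 = 0
t3 = t2 ⊽ t1 = 0 ⊽ 0 = 1
t4 = ¬v = ¬0 = 1
t5 = u ⊽ w = 0 ⊽ 0 = 1
t6 = t3 ∧ t5 = 1 ∧ 1 = 1
t7 = t6 ⊼ t4 = 1 ⊼ 1 = 0
So t6 = 1 and t7 = 0.

x=1, y=0, z=1, w=0, u=0, v=0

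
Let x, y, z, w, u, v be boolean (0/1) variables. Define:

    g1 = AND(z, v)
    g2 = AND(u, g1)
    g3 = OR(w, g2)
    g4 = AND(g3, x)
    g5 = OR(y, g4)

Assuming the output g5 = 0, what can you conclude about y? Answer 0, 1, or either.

0

g5 = OR(y, g4) must be 0, so both y = 0 and g4 = 0.
g4 = AND(g3, x) must be 0, so at least one of g3, x is 0.
Every assignment with g5 = 0 has y = 0; there are 23 such assignment(s).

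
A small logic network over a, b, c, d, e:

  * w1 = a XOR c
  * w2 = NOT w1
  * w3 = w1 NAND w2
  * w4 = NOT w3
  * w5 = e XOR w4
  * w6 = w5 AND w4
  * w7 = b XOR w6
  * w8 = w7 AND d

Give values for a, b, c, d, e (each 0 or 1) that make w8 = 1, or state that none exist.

Check with a=1, b=1, c=0, d=1, e=0:
w1 = a XOR c = 1 XOR 0 = 1
w2 = NOT w1 = NOT 1 = 0
w3 = w1 NAND w2 = 1 NAND 0 = 1
w4 = NOT w3 = NOT 1 = 0
w5 = e XOR w4 = 0 XOR 0 = 0
w6 = w5 AND w4 = 0 AND 0 = 0
w7 = b XOR w6 = 1 XOR 0 = 1
w8 = w7 AND d = 1 AND 1 = 1
So w8 = 1 as required.

a=1, b=1, c=0, d=1, e=0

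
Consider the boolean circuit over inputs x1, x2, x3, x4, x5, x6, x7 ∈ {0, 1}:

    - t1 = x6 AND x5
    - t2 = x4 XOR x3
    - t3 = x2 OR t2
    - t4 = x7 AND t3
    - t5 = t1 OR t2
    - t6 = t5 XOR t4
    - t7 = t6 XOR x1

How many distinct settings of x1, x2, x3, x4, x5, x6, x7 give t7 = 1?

t7 = t6 XOR x1 must be 1, so t6 and x1 differ.
Enumerating the 128 input combinations, 64 give t7 = 1 and 64 give t7 = 0.

64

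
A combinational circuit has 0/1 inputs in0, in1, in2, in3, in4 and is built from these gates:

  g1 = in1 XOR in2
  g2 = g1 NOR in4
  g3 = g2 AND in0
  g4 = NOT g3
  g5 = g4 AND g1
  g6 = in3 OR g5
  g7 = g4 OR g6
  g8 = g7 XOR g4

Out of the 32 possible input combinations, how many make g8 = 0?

g8 = g7 XOR g4 must be 0, so g7 and g4 are equal.
Enumerating the 32 input combinations, 30 give g8 = 0 and 2 give g8 = 1.

30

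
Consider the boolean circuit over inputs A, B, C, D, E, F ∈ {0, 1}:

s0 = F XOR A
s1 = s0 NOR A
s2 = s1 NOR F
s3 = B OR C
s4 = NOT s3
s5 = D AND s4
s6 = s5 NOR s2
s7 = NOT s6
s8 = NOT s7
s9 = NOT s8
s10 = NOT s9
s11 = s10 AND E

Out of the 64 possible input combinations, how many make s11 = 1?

21

s11 = s10 AND E must be 1, so both s10 = 1 and E = 1.
Enumerating the 64 input combinations, 21 give s11 = 1 and 43 give s11 = 0.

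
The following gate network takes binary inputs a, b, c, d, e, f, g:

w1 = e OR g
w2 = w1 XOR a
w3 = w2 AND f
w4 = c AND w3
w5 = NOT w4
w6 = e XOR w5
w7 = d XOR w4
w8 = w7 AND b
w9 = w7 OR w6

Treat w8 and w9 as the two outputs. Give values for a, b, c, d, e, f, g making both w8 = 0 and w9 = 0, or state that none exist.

Check with a=0 b=1 c=0 d=0 e=1 f=0 g=0:
w1 = e OR g = 1 OR 0 = 1
w2 = w1 XOR a = 1 XOR 0 = 1
w3 = w2 AND f = 1 AND 0 = 0
w4 = c AND w3 = 0 AND 0 = 0
w5 = NOT w4 = NOT 0 = 1
w6 = e XOR w5 = 1 XOR 1 = 0
w7 = d XOR w4 = 0 XOR 0 = 0
w8 = w7 AND b = 0 AND 1 = 0
w9 = w7 OR w6 = 0 OR 0 = 0
So w8 = 0 and w9 = 0.

a=0 b=1 c=0 d=0 e=1 f=0 g=0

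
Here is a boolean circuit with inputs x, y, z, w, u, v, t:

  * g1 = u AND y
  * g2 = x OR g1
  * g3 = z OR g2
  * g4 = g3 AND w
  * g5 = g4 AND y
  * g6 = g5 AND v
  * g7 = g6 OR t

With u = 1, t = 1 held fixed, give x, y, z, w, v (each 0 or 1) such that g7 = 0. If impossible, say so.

no solution exists

With u = 1, t = 1 fixed, none of the 32 settings of x, y, z, w, v give g7 = 0.
For example, with x=0, y=1, z=1, w=0, v=0:
g1 = u AND y = 1 AND 1 = 1
g2 = x OR g1 = 0 OR 1 = 1
g3 = z OR g2 = 1 OR 1 = 1
g4 = g3 AND w = 1 AND 0 = 0
g5 = g4 AND y = 0 AND 1 = 0
g6 = g5 AND v = 0 AND 0 = 0
g7 = g6 OR t = 0 OR 1 = 1
giving g7 = 1 ≠ 0.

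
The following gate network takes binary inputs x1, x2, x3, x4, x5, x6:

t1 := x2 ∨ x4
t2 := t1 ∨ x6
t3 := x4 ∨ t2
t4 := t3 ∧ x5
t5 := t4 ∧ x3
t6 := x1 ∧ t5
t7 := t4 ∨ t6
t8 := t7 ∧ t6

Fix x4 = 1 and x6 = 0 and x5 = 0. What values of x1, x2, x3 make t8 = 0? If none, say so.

Check with x4 = 1 and x6 = 0 and x5 = 0 and x1=1, x2=1, x3=0:
t1 = x2 ∨ x4 = 1 ∨ 1 = 1
t2 = t1 ∨ x6 = 1 ∨ 0 = 1
t3 = x4 ∨ t2 = 1 ∨ 1 = 1
t4 = t3 ∧ x5 = 1 ∧ 0 = 0
t5 = t4 ∧ x3 = 0 ∧ 0 = 0
t6 = x1 ∧ t5 = 1 ∧ 0 = 0
t7 = t4 ∨ t6 = 0 ∨ 0 = 0
t8 = t7 ∧ t6 = 0 ∧ 0 = 0
So t8 = 0.

x1=1, x2=1, x3=0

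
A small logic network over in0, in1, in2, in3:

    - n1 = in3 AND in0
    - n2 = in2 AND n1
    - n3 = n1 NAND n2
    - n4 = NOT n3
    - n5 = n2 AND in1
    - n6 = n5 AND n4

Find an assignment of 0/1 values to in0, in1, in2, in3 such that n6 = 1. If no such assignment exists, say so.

in0=1, in1=1, in2=1, in3=1

n6 = n5 AND n4 must be 1, so both n5 = 1 and n4 = 1.
Check with in0=1, in1=1, in2=1, in3=1:
n1 = in3 AND in0 = 1 AND 1 = 1
n2 = in2 AND n1 = 1 AND 1 = 1
n3 = n1 NAND n2 = 1 NAND 1 = 0
n4 = NOT n3 = NOT 0 = 1
n5 = n2 AND in1 = 1 AND 1 = 1
n6 = n5 AND n4 = 1 AND 1 = 1
So n6 = 1 as required.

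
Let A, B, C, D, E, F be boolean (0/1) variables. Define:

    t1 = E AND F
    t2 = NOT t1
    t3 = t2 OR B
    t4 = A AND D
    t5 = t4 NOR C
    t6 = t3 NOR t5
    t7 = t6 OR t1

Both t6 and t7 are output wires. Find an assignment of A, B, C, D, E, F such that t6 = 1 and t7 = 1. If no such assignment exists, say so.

Check with A=0, B=0, C=1, D=0, E=1, F=1:
t1 = E AND F = 1 AND 1 = 1
t2 = NOT t1 = NOT 1 = 0
t3 = t2 OR B = 0 OR 0 = 0
t4 = A AND D = 0 AND 0 = 0
t5 = t4 NOR C = 0 NOR 1 = 0
t6 = t3 NOR t5 = 0 NOR 0 = 1
t7 = t6 OR t1 = 1 OR 1 = 1
So t6 = 1 and t7 = 1.

A=0, B=0, C=1, D=0, E=1, F=1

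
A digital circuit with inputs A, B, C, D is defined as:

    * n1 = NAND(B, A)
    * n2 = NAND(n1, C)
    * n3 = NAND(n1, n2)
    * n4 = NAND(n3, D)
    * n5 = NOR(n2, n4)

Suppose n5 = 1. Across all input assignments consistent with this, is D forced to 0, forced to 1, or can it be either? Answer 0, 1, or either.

n5 = NOR(n2, n4) must be 1, so both n2 = 0 and n4 = 0.
n2 = NAND(n1, C) must be 0, so both n1 = 1 and C = 1.
n4 = NAND(n3, D) must be 0, so both n3 = 1 and D = 1.
Every assignment with n5 = 1 has D = 1; there are 3 such assignment(s).
  A=0, B=0, C=1, D=1
  A=0, B=1, C=1, D=1
  A=1, B=0, C=1, D=1

1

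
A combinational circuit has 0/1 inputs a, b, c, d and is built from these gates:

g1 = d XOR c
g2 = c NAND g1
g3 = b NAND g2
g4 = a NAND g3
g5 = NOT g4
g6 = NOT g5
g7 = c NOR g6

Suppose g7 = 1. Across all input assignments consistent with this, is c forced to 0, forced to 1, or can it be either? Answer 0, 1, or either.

0

g7 = c NOR g6 must be 1, so both c = 0 and g6 = 0.
g6 = NOT g5 must be 0, so g5 = 1.
g5 = NOT g4 must be 1, so g4 = 0.
Every assignment with g7 = 1 has c = 0; there are 2 such assignment(s).
  a=1, b=0, c=0, d=0
  a=1, b=0, c=0, d=1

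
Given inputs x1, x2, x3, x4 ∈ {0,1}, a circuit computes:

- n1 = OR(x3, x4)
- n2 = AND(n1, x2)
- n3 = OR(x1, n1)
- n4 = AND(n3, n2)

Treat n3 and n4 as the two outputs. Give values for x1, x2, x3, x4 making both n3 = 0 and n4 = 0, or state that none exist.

x1=0, x2=0, x3=0, x4=0

Check with x1=0, x2=0, x3=0, x4=0:
n1 = OR(x3, x4) = OR(0, 0) = 0
n2 = AND(n1, x2) = AND(0, 0) = 0
n3 = OR(x1, n1) = OR(0, 0) = 0
n4 = AND(n3, n2) = AND(0, 0) = 0
So n3 = 0 and n4 = 0.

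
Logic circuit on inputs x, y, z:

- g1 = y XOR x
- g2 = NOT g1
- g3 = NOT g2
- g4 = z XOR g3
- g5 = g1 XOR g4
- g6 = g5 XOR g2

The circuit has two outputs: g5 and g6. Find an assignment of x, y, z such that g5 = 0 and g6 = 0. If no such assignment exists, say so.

Check with x=1 y=0 z=0:
g1 = y XOR x = 0 XOR 1 = 1
g2 = NOT g1 = NOT 1 = 0
g3 = NOT g2 = NOT 0 = 1
g4 = z XOR g3 = 0 XOR 1 = 1
g5 = g1 XOR g4 = 1 XOR 1 = 0
g6 = g5 XOR g2 = 0 XOR 0 = 0
So g5 = 0 and g6 = 0.

x=1 y=0 z=0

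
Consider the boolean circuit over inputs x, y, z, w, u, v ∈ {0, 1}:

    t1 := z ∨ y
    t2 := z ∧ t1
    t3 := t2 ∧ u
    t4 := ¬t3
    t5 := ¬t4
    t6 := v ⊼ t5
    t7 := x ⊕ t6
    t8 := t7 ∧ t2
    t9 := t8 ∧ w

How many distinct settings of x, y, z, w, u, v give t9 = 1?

t9 = t8 ∧ w must be 1, so both t8 = 1 and w = 1.
Enumerating the 64 input combinations, 8 give t9 = 1 and 56 give t9 = 0.

8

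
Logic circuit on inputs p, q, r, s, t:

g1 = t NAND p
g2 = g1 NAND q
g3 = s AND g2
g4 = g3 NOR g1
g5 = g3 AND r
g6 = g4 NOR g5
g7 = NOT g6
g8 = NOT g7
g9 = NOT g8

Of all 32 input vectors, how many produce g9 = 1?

9

g9 = NOT g8 must be 1, so g8 = 0.
Enumerating the 32 input combinations, 9 give g9 = 1 and 23 give g9 = 0.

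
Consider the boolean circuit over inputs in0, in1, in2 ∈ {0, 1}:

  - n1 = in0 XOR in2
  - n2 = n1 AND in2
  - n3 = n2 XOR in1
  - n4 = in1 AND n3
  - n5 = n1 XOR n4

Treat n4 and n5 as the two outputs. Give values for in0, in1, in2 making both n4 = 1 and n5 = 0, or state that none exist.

in0=1, in1=1, in2=0

Check with in0=1, in1=1, in2=0:
n1 = in0 XOR in2 = 1 XOR 0 = 1
n2 = n1 AND in2 = 1 AND 0 = 0
n3 = n2 XOR in1 = 0 XOR 1 = 1
n4 = in1 AND n3 = 1 AND 1 = 1
n5 = n1 XOR n4 = 1 XOR 1 = 0
So n4 = 1 and n5 = 0.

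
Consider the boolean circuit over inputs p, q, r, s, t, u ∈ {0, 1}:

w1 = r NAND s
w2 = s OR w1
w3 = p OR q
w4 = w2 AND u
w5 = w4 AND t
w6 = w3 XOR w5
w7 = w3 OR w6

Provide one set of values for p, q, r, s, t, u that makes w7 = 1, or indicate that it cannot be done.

p=1 q=0 r=1 s=1 t=0 u=1

w7 = w3 OR w6 must be 1, so at least one of w3, w6 is 1.
Check with p=1 q=0 r=1 s=1 t=0 u=1:
w1 = r NAND s = 1 NAND 1 = 0
w2 = s OR w1 = 1 OR 0 = 1
w3 = p OR q = 1 OR 0 = 1
w4 = w2 AND u = 1 AND 1 = 1
w5 = w4 AND t = 1 AND 0 = 0
w6 = w3 XOR w5 = 1 XOR 0 = 1
w7 = w3 OR w6 = 1 OR 1 = 1
So w7 = 1 as required.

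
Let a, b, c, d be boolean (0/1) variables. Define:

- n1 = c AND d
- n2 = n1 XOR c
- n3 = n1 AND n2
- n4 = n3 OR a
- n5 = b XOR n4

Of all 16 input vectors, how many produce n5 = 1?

8

n5 = b XOR n4 must be 1, so b and n4 differ.
Enumerating the 16 input combinations, 8 give n5 = 1 and 8 give n5 = 0.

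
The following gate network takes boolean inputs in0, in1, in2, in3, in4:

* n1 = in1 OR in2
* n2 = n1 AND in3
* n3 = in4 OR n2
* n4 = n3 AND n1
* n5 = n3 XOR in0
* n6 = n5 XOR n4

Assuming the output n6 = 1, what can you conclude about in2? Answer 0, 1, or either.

Both values of in2 occur among assignments with n6 = 1:
  in2=0: in0=0, in1=0, in2=0, in3=0, in4=1
  in2=1: in0=1, in1=0, in2=1, in3=0, in4=0

either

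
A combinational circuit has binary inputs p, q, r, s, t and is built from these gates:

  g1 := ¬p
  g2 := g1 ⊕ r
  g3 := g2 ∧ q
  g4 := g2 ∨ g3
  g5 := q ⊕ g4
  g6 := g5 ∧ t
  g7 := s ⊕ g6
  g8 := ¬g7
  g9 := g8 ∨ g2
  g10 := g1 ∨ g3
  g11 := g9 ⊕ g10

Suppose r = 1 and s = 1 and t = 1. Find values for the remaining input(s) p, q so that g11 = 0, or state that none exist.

p=0 q=1

g11 = g9 ⊕ g10 must be 0, so g9 and g10 are equal.
Check with r = 1 and s = 1 and t = 1 and p=0, q=1:
g1 = ¬p = ¬0 = 1
g2 = g1 ⊕ r = 1 ⊕ 1 = 0
g3 = g2 ∧ q = 0 ∧ 1 = 0
g4 = g2 ∨ g3 = 0 ∨ 0 = 0
g5 = q ⊕ g4 = 1 ⊕ 0 = 1
g6 = g5 ∧ t = 1 ∧ 1 = 1
g7 = s ⊕ g6 = 1 ⊕ 1 = 0
g8 = ¬g7 = ¬0 = 1
g9 = g8 ∨ g2 = 1 ∨ 0 = 1
g10 = g1 ∨ g3 = 1 ∨ 0 = 1
g11 = g9 ⊕ g10 = 1 ⊕ 1 = 0
So g11 = 0.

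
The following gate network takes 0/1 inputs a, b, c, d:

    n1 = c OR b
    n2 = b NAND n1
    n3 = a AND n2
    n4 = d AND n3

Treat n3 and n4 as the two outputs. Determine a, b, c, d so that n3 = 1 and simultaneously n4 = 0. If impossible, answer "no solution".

a=1, b=0, c=0, d=0

Check with a=1, b=0, c=0, d=0:
n1 = c OR b = 0 OR 0 = 0
n2 = b NAND n1 = 0 NAND 0 = 1
n3 = a AND n2 = 1 AND 1 = 1
n4 = d AND n3 = 0 AND 1 = 0
So n3 = 1 and n4 = 0.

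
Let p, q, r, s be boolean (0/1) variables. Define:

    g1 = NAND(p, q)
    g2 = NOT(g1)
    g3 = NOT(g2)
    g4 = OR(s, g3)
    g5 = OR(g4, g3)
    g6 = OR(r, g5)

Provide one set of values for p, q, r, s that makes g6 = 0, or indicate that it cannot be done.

g6 = OR(r, g5) must be 0, so both r = 0 and g5 = 0.
Check with p=1 q=1 r=0 s=0:
g1 = NAND(p, q) = NAND(1, 1) = 0
g2 = NOT(g1) = NOT 0 = 1
g3 = NOT(g2) = NOT 1 = 0
g4 = OR(s, g3) = OR(0, 0) = 0
g5 = OR(g4, g3) = OR(0, 0) = 0
g6 = OR(r, g5) = OR(0, 0) = 0
So g6 = 0 as required.

p=1 q=1 r=0 s=0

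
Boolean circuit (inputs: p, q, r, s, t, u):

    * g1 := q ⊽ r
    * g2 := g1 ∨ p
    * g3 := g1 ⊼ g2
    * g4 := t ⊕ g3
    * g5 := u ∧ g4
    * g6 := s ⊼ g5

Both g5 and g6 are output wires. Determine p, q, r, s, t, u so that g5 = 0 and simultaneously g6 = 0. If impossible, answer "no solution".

no solution exists

Across all 64 input combinations, none give both g5 = 0 and g6 = 0.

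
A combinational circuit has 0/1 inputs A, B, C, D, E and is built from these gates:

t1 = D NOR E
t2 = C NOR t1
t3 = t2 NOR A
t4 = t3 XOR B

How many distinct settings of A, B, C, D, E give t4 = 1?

t4 = t3 XOR B must be 1, so t3 and B differ.
Enumerating the 32 input combinations, 16 give t4 = 1 and 16 give t4 = 0.

16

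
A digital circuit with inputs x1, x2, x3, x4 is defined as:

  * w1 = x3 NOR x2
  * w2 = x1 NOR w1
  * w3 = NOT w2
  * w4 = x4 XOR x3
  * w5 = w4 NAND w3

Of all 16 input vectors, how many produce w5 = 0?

w5 = w4 NAND w3 must be 0, so both w4 = 1 and w3 = 1.
w4 = x4 XOR x3 must be 1, so x4 and x3 differ.
w3 = NOT w2 must be 1, so w2 = 0.
Enumerating the 16 input combinations, 5 give w5 = 0 and 11 give w5 = 1.

5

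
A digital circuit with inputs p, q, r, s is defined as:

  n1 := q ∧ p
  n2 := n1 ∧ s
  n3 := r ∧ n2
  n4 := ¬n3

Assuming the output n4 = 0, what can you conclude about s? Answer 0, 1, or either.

1

n4 = ¬n3 must be 0, so n3 = 1.
n3 = r ∧ n2 must be 1, so both r = 1 and n2 = 1.
n2 = n1 ∧ s must be 1, so both n1 = 1 and s = 1.
Every assignment with n4 = 0 has s = 1; there are 1 such assignment(s).
  p=1, q=1, r=1, s=1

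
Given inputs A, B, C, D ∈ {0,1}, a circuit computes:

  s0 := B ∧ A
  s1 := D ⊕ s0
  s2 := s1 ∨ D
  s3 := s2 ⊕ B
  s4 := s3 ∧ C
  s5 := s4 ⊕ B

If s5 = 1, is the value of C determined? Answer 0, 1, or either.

either

Both values of C occur among assignments with s5 = 1:
  C=0: A=0, B=1, C=0, D=0
  C=1: A=0, B=0, C=1, D=1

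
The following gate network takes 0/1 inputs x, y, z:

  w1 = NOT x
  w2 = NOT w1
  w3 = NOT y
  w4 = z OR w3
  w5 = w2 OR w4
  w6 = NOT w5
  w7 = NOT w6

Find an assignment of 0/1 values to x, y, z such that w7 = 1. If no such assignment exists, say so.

x=0, y=0, z=1

Check with x=0, y=0, z=1:
w1 = NOT x = NOT 0 = 1
w2 = NOT w1 = NOT 1 = 0
w3 = NOT y = NOT 0 = 1
w4 = z OR w3 = 1 OR 1 = 1
w5 = w2 OR w4 = 0 OR 1 = 1
w6 = NOT w5 = NOT 1 = 0
w7 = NOT w6 = NOT 0 = 1
So w7 = 1 as required.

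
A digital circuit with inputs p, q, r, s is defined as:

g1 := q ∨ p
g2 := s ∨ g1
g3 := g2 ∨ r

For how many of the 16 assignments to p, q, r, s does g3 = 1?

15

g3 = g2 ∨ r must be 1, so at least one of g2, r is 1.
Enumerating the 16 input combinations, 15 give g3 = 1 and 1 give g3 = 0.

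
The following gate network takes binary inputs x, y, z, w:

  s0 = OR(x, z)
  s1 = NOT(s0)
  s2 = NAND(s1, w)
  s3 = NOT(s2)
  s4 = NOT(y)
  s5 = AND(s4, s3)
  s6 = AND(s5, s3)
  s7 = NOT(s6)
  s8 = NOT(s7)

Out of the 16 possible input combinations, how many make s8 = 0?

s8 = NOT(s7) must be 0, so s7 = 1.
Enumerating the 16 input combinations, 15 give s8 = 0 and 1 give s8 = 1.

15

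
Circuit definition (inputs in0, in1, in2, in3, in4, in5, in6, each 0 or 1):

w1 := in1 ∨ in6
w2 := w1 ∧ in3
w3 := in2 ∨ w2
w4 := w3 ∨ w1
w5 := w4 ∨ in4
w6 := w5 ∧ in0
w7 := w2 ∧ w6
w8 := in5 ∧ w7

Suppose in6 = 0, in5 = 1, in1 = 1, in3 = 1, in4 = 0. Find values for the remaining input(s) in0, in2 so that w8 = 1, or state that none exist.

in0=1, in2=1

w8 = in5 ∧ w7 must be 1, so both in5 = 1 and w7 = 1.
w7 = w2 ∧ w6 must be 1, so both w2 = 1 and w6 = 1.
Check with in6 = 0, in5 = 1, in1 = 1, in3 = 1, in4 = 0 and in0=1, in2=1:
w1 = in1 ∨ in6 = 1 ∨ 0 = 1
w2 = w1 ∧ in3 = 1 ∧ 1 = 1
w3 = in2 ∨ w2 = 1 ∨ 1 = 1
w4 = w3 ∨ w1 = 1 ∨ 1 = 1
w5 = w4 ∨ in4 = 1 ∨ 0 = 1
w6 = w5 ∧ in0 = 1 ∧ 1 = 1
w7 = w2 ∧ w6 = 1 ∧ 1 = 1
w8 = in5 ∧ w7 = 1 ∧ 1 = 1
So w8 = 1.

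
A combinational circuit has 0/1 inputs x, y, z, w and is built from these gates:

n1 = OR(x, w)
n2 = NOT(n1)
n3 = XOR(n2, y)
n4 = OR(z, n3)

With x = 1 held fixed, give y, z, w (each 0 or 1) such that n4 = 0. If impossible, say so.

y=0 z=0 w=0

n4 = OR(z, n3) must be 0, so both z = 0 and n3 = 0.
Check with x = 1 and y=0, z=0, w=0:
n1 = OR(x, w) = OR(1, 0) = 1
n2 = NOT(n1) = NOT 1 = 0
n3 = XOR(n2, y) = XOR(0, 0) = 0
n4 = OR(z, n3) = OR(0, 0) = 0
So n4 = 0.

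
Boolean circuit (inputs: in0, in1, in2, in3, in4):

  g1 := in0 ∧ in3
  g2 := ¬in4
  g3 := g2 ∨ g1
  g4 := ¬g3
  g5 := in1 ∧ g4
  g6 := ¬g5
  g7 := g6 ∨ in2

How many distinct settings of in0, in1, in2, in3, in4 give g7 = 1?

g7 = g6 ∨ in2 must be 1, so at least one of g6, in2 is 1.
Enumerating the 32 input combinations, 29 give g7 = 1 and 3 give g7 = 0.

29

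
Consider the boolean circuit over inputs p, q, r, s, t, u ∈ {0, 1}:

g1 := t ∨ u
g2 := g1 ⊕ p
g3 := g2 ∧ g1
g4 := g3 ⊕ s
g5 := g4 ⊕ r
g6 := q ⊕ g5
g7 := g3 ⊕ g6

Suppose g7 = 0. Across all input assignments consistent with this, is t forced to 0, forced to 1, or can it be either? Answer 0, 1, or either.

Both values of t occur among assignments with g7 = 0:
  t=0: p=0, q=0, r=0, s=0, t=0, u=0
  t=1: p=0, q=0, r=0, s=0, t=1, u=0

either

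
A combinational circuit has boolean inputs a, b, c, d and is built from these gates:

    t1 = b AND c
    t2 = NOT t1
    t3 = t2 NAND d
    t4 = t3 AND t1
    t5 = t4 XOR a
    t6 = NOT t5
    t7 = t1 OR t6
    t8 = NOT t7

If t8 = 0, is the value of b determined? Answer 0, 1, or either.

either

Both values of b occur among assignments with t8 = 0:
  b=0: a=0, b=0, c=0, d=0
  b=1: a=0, b=1, c=0, d=0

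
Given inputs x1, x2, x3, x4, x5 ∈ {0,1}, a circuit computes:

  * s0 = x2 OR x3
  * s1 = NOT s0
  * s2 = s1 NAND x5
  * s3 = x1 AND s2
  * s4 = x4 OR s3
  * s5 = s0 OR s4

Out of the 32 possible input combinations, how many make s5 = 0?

s5 = s0 OR s4 must be 0, so both s0 = 0 and s4 = 0.
s0 = x2 OR x3 must be 0, so both x2 = 0 and x3 = 0.
s4 = x4 OR s3 must be 0, so both x4 = 0 and s3 = 0.
Satisfying assignments:
  x1=0, x2=0, x3=0, x4=0, x5=0
  x1=0, x2=0, x3=0, x4=0, x5=1
  x1=1, x2=0, x3=0, x4=0, x5=1

3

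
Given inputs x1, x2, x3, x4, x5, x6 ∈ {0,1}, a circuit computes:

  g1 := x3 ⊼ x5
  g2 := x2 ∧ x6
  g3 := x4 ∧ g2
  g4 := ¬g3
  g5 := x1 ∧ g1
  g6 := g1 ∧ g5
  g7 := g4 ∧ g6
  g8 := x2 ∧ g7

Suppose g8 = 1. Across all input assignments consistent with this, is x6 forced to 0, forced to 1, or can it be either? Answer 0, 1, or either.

either

Both values of x6 occur among assignments with g8 = 1:
  x6=0: x1=1, x2=1, x3=0, x4=0, x5=0, x6=0
  x6=1: x1=1, x2=1, x3=0, x4=0, x5=0, x6=1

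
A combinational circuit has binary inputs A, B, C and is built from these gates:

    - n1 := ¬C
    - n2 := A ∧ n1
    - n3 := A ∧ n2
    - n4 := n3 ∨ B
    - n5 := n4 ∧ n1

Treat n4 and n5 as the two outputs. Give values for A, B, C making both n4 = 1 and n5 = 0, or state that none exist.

Check with A=1 B=1 C=1:
n1 = ¬C = ¬1 = 0
n2 = A ∧ n1 = 1 ∧ 0 = 0
n3 = A ∧ n2 = 1 ∧ 0 = 0
n4 = n3 ∨ B = 0 ∨ 1 = 1
n5 = n4 ∧ n1 = 1 ∧ 0 = 0
So n4 = 1 and n5 = 0.

A=1 B=1 C=1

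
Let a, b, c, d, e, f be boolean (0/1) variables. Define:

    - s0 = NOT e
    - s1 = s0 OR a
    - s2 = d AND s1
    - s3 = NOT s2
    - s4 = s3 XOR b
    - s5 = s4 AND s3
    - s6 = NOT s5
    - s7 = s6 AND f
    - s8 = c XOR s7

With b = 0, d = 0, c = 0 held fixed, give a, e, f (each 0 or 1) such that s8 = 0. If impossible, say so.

Check with b = 0, d = 0, c = 0 and a=1, e=0, f=1:
s0 = NOT e = NOT 0 = 1
s1 = s0 OR a = 1 OR 1 = 1
s2 = d AND s1 = 0 AND 1 = 0
s3 = NOT s2 = NOT 0 = 1
s4 = s3 XOR b = 1 XOR 0 = 1
s5 = s4 AND s3 = 1 AND 1 = 1
s6 = NOT s5 = NOT 1 = 0
s7 = s6 AND f = 0 AND 1 = 0
s8 = c XOR s7 = 0 XOR 0 = 0
So s8 = 0.

a=1, e=0, f=1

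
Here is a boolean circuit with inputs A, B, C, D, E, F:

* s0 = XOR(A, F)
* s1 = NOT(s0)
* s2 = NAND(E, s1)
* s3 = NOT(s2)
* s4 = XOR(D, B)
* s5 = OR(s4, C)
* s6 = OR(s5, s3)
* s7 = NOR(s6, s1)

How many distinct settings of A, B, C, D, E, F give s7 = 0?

56

s7 = NOR(s6, s1) must be 0, so at least one of s6, s1 is 1.
Enumerating the 64 input combinations, 56 give s7 = 0 and 8 give s7 = 1.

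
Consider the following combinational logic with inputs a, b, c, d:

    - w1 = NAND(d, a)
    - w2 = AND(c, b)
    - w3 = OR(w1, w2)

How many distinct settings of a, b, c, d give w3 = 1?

w3 = OR(w1, w2) must be 1, so at least one of w1, w2 is 1.
Enumerating the 16 input combinations, 13 give w3 = 1 and 3 give w3 = 0.

13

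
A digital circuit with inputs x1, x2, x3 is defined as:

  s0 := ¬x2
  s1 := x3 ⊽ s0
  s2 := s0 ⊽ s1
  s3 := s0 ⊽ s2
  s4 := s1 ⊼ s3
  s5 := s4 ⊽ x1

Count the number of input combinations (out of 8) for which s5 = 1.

1

s5 = s4 ⊽ x1 must be 1, so both s4 = 0 and x1 = 0.
s4 = s1 ⊼ s3 must be 0, so both s1 = 1 and s3 = 1.
s1 = x3 ⊽ s0 must be 1, so both x3 = 0 and s0 = 0.
Satisfying assignments:
  x1=0, x2=1, x3=0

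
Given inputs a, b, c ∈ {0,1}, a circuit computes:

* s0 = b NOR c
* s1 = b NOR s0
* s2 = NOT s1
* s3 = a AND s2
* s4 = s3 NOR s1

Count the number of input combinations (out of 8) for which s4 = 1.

s4 = s3 NOR s1 must be 1, so both s3 = 0 and s1 = 0.
s3 = a AND s2 must be 0, so at least one of a, s2 is 0.
Satisfying assignments:
  a=0, b=0, c=0
  a=0, b=1, c=0
  a=0, b=1, c=1

3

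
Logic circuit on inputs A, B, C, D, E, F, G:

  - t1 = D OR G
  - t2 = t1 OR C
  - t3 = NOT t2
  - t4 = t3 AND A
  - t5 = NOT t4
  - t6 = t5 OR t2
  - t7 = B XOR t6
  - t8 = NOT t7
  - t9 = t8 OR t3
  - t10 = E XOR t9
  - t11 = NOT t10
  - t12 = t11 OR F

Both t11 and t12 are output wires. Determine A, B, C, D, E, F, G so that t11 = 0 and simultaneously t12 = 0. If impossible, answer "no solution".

Check with A=0 B=1 C=0 D=1 E=0 F=0 G=0:
t1 = D OR G = 1 OR 0 = 1
t2 = t1 OR C = 1 OR 0 = 1
t3 = NOT t2 = NOT 1 = 0
t4 = t3 AND A = 0 AND 0 = 0
t5 = NOT t4 = NOT 0 = 1
t6 = t5 OR t2 = 1 OR 1 = 1
t7 = B XOR t6 = 1 XOR 1 = 0
t8 = NOT t7 = NOT 0 = 1
t9 = t8 OR t3 = 1 OR 0 = 1
t10 = E XOR t9 = 0 XOR 1 = 1
t11 = NOT t10 = NOT 1 = 0
t12 = t11 OR F = 0 OR 0 = 0
So t11 = 0 and t12 = 0.

A=0 B=1 C=0 D=1 E=0 F=0 G=0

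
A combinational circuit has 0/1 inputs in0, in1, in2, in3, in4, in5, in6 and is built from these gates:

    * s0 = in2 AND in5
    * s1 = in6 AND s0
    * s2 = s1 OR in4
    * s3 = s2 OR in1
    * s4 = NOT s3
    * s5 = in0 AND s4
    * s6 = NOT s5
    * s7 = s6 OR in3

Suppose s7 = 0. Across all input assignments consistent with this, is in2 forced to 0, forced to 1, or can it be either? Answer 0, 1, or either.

either

Both values of in2 occur among assignments with s7 = 0:
  in2=0: in0=1, in1=0, in2=0, in3=0, in4=0, in5=0, in6=0
  in2=1: in0=1, in1=0, in2=1, in3=0, in4=0, in5=0, in6=0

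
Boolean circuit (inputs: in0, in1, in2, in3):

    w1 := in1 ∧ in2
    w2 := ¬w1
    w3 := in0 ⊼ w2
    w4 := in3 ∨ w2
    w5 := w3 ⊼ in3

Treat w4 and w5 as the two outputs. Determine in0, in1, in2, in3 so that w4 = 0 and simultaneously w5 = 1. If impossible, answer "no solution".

in0=0, in1=1, in2=1, in3=0

Check with in0=0, in1=1, in2=1, in3=0:
w1 = in1 ∧ in2 = 1 ∧ 1 = 1
w2 = ¬w1 = ¬1 = 0
w3 = in0 ⊼ w2 = 0 ⊼ 0 = 1
w4 = in3 ∨ w2 = 0 ∨ 0 = 0
w5 = w3 ⊼ in3 = 1 ⊼ 0 = 1
So w4 = 0 and w5 = 1.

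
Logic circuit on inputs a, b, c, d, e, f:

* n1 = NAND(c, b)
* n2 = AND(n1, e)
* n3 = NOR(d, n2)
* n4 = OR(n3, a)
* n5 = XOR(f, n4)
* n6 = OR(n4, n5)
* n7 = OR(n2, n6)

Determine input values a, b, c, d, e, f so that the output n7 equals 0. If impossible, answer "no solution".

Check with a=0, b=0, c=0, d=1, e=0, f=0:
n1 = NAND(c, b) = NAND(0, 0) = 1
n2 = AND(n1, e) = AND(1, 0) = 0
n3 = NOR(d, n2) = NOR(1, 0) = 0
n4 = OR(n3, a) = OR(0, 0) = 0
n5 = XOR(f, n4) = XOR(0, 0) = 0
n6 = OR(n4, n5) = OR(0, 0) = 0
n7 = OR(n2, n6) = OR(0, 0) = 0
So n7 = 0 as required.

a=0, b=0, c=0, d=1, e=0, f=0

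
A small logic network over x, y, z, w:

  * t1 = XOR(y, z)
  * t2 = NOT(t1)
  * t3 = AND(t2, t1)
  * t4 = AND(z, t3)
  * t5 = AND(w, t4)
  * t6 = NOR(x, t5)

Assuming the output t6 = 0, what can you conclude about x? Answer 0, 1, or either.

t6 = NOR(x, t5) must be 0, so at least one of x, t5 is 1.
Every assignment with t6 = 0 has x = 1; there are 8 such assignment(s).

1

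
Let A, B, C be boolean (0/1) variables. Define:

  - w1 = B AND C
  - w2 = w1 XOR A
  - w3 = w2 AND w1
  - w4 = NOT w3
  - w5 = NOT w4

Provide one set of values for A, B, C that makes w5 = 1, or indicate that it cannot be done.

A=0, B=1, C=1

Check with A=0, B=1, C=1:
w1 = B AND C = 1 AND 1 = 1
w2 = w1 XOR A = 1 XOR 0 = 1
w3 = w2 AND w1 = 1 AND 1 = 1
w4 = NOT w3 = NOT 1 = 0
w5 = NOT w4 = NOT 0 = 1
So w5 = 1 as required.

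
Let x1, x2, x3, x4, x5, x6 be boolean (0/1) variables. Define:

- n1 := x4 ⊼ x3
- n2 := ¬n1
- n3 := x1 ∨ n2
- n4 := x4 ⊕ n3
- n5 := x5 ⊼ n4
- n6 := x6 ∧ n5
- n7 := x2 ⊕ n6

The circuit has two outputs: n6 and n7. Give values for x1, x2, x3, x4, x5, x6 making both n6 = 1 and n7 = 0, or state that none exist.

x1=1, x2=1, x3=0, x4=0, x5=0, x6=1

Check with x1=1, x2=1, x3=0, x4=0, x5=0, x6=1:
n1 = x4 ⊼ x3 = 0 ⊼ 0 = 1
n2 = ¬n1 = ¬1 = 0
n3 = x1 ∨ n2 = 1 ∨ 0 = 1
n4 = x4 ⊕ n3 = 0 ⊕ 1 = 1
n5 = x5 ⊼ n4 = 0 ⊼ 1 = 1
n6 = x6 ∧ n5 = 1 ∧ 1 = 1
n7 = x2 ⊕ n6 = 1 ⊕ 1 = 0
So n6 = 1 and n7 = 0.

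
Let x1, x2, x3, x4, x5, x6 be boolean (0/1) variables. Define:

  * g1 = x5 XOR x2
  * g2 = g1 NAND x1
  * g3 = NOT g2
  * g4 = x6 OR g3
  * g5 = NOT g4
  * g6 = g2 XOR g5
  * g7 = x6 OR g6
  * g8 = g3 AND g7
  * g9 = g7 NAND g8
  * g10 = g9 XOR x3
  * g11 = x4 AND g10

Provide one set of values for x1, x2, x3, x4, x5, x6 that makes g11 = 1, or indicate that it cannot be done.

Check with x1=1, x2=1, x3=0, x4=1, x5=1, x6=1:
g1 = x5 XOR x2 = 1 XOR 1 = 0
g2 = g1 NAND x1 = 0 NAND 1 = 1
g3 = NOT g2 = NOT 1 = 0
g4 = x6 OR g3 = 1 OR 0 = 1
g5 = NOT g4 = NOT 1 = 0
g6 = g2 XOR g5 = 1 XOR 0 = 1
g7 = x6 OR g6 = 1 OR 1 = 1
g8 = g3 AND g7 = 0 AND 1 = 0
g9 = g7 NAND g8 = 1 NAND 0 = 1
g10 = g9 XOR x3 = 1 XOR 0 = 1
g11 = x4 AND g10 = 1 AND 1 = 1
So g11 = 1 as required.

x1=1, x2=1, x3=0, x4=1, x5=1, x6=1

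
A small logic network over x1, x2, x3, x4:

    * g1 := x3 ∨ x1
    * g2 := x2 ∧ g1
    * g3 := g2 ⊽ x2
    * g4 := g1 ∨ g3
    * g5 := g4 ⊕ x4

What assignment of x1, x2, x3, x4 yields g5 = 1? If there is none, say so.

Check with x1=1, x2=0, x3=1, x4=0:
g1 = x3 ∨ x1 = 1 ∨ 1 = 1
g2 = x2 ∧ g1 = 0 ∧ 1 = 0
g3 = g2 ⊽ x2 = 0 ⊽ 0 = 1
g4 = g1 ∨ g3 = 1 ∨ 1 = 1
g5 = g4 ⊕ x4 = 1 ⊕ 0 = 1
So g5 = 1 as required.

x1=1, x2=0, x3=1, x4=0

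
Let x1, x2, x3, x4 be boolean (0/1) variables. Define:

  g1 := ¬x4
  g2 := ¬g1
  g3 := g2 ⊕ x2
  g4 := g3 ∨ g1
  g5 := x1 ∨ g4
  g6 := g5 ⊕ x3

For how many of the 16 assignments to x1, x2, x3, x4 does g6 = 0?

g6 = g5 ⊕ x3 must be 0, so g5 and x3 are equal.
Enumerating the 16 input combinations, 8 give g6 = 0 and 8 give g6 = 1.

8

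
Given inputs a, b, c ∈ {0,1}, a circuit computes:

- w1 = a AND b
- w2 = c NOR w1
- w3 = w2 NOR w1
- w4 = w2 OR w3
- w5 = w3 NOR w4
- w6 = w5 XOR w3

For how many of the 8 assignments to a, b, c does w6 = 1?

w6 = w5 XOR w3 must be 1, so w5 and w3 differ.
Satisfying assignments:
  a=0, b=0, c=1
  a=0, b=1, c=1
  a=1, b=0, c=1
  a=1, b=1, c=0
  a=1, b=1, c=1

5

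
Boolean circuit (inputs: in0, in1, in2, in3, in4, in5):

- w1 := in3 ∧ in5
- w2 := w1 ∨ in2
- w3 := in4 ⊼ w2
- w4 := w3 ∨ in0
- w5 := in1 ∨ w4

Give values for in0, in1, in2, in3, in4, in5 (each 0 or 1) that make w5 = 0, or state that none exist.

in0=0, in1=0, in2=1, in3=0, in4=1, in5=0

Check with in0=0, in1=0, in2=1, in3=0, in4=1, in5=0:
w1 = in3 ∧ in5 = 0 ∧ 0 = 0
w2 = w1 ∨ in2 = 0 ∨ 1 = 1
w3 = in4 ⊼ w2 = 1 ⊼ 1 = 0
w4 = w3 ∨ in0 = 0 ∨ 0 = 0
w5 = in1 ∨ w4 = 0 ∨ 0 = 0
So w5 = 0 as required.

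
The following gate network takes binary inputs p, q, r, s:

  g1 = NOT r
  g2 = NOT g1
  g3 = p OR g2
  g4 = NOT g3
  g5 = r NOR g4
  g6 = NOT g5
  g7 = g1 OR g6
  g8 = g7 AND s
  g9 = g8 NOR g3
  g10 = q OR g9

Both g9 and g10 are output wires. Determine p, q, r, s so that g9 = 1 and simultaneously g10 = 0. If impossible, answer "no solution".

Across all 16 input combinations, none give both g9 = 1 and g10 = 0.

no solution exists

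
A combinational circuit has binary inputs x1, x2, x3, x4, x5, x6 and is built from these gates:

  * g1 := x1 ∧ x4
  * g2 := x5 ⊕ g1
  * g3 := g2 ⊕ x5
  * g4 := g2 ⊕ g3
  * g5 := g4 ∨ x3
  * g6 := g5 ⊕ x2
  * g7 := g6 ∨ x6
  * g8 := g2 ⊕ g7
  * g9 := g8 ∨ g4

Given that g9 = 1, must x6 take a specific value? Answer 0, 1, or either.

Both values of x6 occur among assignments with g9 = 1:
  x6=0: x1=0, x2=0, x3=0, x4=0, x5=1, x6=0
  x6=1: x1=0, x2=0, x3=0, x4=0, x5=0, x6=1

either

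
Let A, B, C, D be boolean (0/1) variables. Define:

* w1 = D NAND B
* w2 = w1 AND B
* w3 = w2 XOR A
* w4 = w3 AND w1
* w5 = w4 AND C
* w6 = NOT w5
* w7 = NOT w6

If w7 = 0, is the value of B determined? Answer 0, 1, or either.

Both values of B occur among assignments with w7 = 0:
  B=0: A=0, B=0, C=0, D=0
  B=1: A=0, B=1, C=0, D=0

either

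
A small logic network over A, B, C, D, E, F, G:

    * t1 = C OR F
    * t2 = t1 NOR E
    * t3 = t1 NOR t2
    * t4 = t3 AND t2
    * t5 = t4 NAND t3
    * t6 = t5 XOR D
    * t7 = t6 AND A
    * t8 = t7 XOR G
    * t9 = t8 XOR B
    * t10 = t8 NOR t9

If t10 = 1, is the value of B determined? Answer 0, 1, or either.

t10 = t8 NOR t9 must be 1, so both t8 = 0 and t9 = 0.
t8 = t7 XOR G must be 0, so t7 and G are equal.
Every assignment with t10 = 1 has B = 0; there are 32 such assignment(s).

0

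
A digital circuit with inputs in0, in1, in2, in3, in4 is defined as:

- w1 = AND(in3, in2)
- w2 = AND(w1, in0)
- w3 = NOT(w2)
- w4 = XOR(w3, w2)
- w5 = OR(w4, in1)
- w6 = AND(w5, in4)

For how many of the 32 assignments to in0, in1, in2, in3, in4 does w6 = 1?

w6 = AND(w5, in4) must be 1, so both w5 = 1 and in4 = 1.
w5 = OR(w4, in1) must be 1, so at least one of w4, in1 is 1.
Enumerating the 32 input combinations, 16 give w6 = 1 and 16 give w6 = 0.

16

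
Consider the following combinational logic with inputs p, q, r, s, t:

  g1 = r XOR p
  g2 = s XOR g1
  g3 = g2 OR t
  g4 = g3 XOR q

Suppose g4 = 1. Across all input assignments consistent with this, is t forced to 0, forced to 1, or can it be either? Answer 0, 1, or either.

Both values of t occur among assignments with g4 = 1:
  t=0: p=0, q=0, r=0, s=1, t=0
  t=1: p=0, q=0, r=0, s=0, t=1

either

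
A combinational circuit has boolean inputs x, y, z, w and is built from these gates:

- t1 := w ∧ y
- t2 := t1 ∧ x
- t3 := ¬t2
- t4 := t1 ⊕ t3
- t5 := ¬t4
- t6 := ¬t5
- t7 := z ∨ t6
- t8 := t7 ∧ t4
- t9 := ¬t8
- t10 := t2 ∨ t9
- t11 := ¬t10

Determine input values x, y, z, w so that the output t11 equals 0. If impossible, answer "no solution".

x=0, y=1, z=1, w=1

t11 = ¬t10 must be 0, so t10 = 1.
Check with x=0, y=1, z=1, w=1:
t1 = w ∧ y = 1 ∧ 1 = 1
t2 = t1 ∧ x = 1 ∧ 0 = 0
t3 = ¬t2 = ¬0 = 1
t4 = t1 ⊕ t3 = 1 ⊕ 1 = 0
t5 = ¬t4 = ¬0 = 1
t6 = ¬t5 = ¬1 = 0
t7 = z ∨ t6 = 1 ∨ 0 = 1
t8 = t7 ∧ t4 = 1 ∧ 0 = 0
t9 = ¬t8 = ¬0 = 1
t10 = t2 ∨ t9 = 0 ∨ 1 = 1
t11 = ¬t10 = ¬1 = 0
So t11 = 0 as required.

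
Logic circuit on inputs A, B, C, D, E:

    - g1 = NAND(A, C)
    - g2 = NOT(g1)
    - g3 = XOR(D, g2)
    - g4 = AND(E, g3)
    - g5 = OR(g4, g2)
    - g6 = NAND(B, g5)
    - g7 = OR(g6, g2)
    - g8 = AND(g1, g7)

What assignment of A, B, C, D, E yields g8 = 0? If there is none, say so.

g8 = AND(g1, g7) must be 0, so at least one of g1, g7 is 0.
Check with A=1 B=0 C=1 D=0 E=0:
g1 = NAND(A, C) = NAND(1, 1) = 0
g2 = NOT(g1) = NOT 0 = 1
g3 = XOR(D, g2) = XOR(0, 1) = 1
g4 = AND(E, g3) = AND(0, 1) = 0
g5 = OR(g4, g2) = OR(0, 1) = 1
g6 = NAND(B, g5) = NAND(0, 1) = 1
g7 = OR(g6, g2) = OR(1, 1) = 1
g8 = AND(g1, g7) = AND(0, 1) = 0
So g8 = 0 as required.

A=1 B=0 C=1 D=0 E=0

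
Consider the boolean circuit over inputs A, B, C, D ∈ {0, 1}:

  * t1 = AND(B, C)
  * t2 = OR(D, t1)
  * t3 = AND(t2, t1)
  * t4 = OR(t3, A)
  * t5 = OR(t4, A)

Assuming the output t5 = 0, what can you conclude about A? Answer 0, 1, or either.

0

t5 = OR(t4, A) must be 0, so both t4 = 0 and A = 0.
t4 = OR(t3, A) must be 0, so both t3 = 0 and A = 0.
Every assignment with t5 = 0 has A = 0; there are 6 such assignment(s).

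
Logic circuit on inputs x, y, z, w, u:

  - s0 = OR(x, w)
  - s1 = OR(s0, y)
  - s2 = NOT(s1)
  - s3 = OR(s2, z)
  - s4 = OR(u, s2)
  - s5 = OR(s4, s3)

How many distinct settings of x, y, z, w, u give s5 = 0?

7

s5 = OR(s4, s3) must be 0, so both s4 = 0 and s3 = 0.
Enumerating the 32 input combinations, 7 give s5 = 0 and 25 give s5 = 1.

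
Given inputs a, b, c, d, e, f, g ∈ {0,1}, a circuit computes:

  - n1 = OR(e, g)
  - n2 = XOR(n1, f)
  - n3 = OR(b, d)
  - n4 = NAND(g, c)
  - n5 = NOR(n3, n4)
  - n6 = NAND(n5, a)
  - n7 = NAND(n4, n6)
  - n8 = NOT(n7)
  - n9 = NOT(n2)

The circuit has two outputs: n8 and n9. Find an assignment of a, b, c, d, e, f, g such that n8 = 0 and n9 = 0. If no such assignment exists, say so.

Check with a=1, b=0, c=1, d=1, e=1, f=0, g=1:
n1 = OR(e, g) = OR(1, 1) = 1
n2 = XOR(n1, f) = XOR(1, 0) = 1
n3 = OR(b, d) = OR(0, 1) = 1
n4 = NAND(g, c) = NAND(1, 1) = 0
n5 = NOR(n3, n4) = NOR(1, 0) = 0
n6 = NAND(n5, a) = NAND(0, 1) = 1
n7 = NAND(n4, n6) = NAND(0, 1) = 1
n8 = NOT(n7) = NOT 1 = 0
n9 = NOT(n2) = NOT 1 = 0
So n8 = 0 and n9 = 0.

a=1, b=0, c=1, d=1, e=1, f=0, g=1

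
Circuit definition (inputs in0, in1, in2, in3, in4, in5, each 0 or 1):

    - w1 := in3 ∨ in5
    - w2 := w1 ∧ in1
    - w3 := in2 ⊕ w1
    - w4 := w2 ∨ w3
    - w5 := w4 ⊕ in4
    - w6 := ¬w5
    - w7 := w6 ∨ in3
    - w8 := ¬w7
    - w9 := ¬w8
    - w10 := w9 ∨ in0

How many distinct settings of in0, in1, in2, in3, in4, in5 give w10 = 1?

56

w10 = w9 ∨ in0 must be 1, so at least one of w9, in0 is 1.
Enumerating the 64 input combinations, 56 give w10 = 1 and 8 give w10 = 0.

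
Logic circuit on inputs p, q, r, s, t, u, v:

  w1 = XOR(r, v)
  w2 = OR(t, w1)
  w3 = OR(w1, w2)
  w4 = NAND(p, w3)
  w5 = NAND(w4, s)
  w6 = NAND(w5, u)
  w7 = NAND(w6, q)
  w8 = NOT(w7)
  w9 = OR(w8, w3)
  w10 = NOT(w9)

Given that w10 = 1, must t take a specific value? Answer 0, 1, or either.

0

w10 = NOT(w9) must be 1, so w9 = 0.
w9 = OR(w8, w3) must be 0, so both w8 = 0 and w3 = 0.
w8 = NOT(w7) must be 0, so w7 = 1.
Every assignment with w10 = 1 has t = 0; there are 20 such assignment(s).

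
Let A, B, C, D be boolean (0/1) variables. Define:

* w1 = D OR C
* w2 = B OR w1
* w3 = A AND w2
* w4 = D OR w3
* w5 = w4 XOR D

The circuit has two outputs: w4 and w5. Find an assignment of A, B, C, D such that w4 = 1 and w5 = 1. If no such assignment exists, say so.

Check with A=1, B=0, C=1, D=0:
w1 = D OR C = 0 OR 1 = 1
w2 = B OR w1 = 0 OR 1 = 1
w3 = A AND w2 = 1 AND 1 = 1
w4 = D OR w3 = 0 OR 1 = 1
w5 = w4 XOR D = 1 XOR 0 = 1
So w4 = 1 and w5 = 1.

A=1, B=0, C=1, D=0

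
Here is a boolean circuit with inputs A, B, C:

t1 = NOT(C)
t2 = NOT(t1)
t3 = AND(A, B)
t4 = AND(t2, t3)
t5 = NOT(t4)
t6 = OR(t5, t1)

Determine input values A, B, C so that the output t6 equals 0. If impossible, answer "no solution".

t6 = OR(t5, t1) must be 0, so both t5 = 0 and t1 = 0.
t5 = NOT(t4) must be 0, so t4 = 1.
Check with A=1, B=1, C=1:
t1 = NOT(C) = NOT 1 = 0
t2 = NOT(t1) = NOT 0 = 1
t3 = AND(A, B) = AND(1, 1) = 1
t4 = AND(t2, t3) = AND(1, 1) = 1
t5 = NOT(t4) = NOT 1 = 0
t6 = OR(t5, t1) = OR(0, 0) = 0
So t6 = 0 as required.

A=1, B=1, C=1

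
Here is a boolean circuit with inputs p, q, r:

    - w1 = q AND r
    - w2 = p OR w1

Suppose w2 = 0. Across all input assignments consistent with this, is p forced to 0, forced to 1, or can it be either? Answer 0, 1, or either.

0

w2 = p OR w1 must be 0, so both p = 0 and w1 = 0.
w1 = q AND r must be 0, so at least one of q, r is 0.
Every assignment with w2 = 0 has p = 0; there are 3 such assignment(s).
  p=0, q=0, r=0
  p=0, q=0, r=1
  p=0, q=1, r=0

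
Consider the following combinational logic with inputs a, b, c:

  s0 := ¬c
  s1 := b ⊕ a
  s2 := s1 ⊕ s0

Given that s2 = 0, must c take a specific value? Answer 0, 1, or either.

Both values of c occur among assignments with s2 = 0:
  c=0: a=0, b=1, c=0
  c=1: a=0, b=0, c=1

either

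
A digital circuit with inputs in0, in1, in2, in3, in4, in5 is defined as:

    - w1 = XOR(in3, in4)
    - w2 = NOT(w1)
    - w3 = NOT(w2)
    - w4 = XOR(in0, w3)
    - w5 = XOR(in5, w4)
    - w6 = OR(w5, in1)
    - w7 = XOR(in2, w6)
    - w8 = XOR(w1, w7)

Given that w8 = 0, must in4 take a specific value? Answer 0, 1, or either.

Both values of in4 occur among assignments with w8 = 0:
  in4=0: in0=0, in1=0, in2=0, in3=0, in4=0, in5=0
  in4=1: in0=0, in1=0, in2=0, in3=0, in4=1, in5=0

either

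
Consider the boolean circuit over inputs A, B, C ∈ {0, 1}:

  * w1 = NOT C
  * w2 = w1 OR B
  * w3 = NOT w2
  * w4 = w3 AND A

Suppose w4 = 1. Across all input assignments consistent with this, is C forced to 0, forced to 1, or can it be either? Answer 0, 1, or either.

w4 = w3 AND A must be 1, so both w3 = 1 and A = 1.
Every assignment with w4 = 1 has C = 1; there are 1 such assignment(s).
  A=1, B=0, C=1

1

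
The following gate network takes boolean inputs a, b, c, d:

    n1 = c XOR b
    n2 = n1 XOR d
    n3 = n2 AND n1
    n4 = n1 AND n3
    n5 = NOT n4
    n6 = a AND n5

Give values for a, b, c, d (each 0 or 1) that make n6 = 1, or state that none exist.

n6 = a AND n5 must be 1, so both a = 1 and n5 = 1.
n5 = NOT n4 must be 1, so n4 = 0.
n4 = n1 AND n3 must be 0, so at least one of n1, n3 is 0.
Check with a=1, b=0, c=0, d=0:
n1 = c XOR b = 0 XOR 0 = 0
n2 = n1 XOR d = 0 XOR 0 = 0
n3 = n2 AND n1 = 0 AND 0 = 0
n4 = n1 AND n3 = 0 AND 0 = 0
n5 = NOT n4 = NOT 0 = 1
n6 = a AND n5 = 1 AND 1 = 1
So n6 = 1 as required.

a=1, b=0, c=0, d=0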